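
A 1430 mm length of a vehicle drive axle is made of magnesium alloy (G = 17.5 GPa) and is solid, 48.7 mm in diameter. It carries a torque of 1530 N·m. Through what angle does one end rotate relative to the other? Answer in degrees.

13.0°

J = πd⁴/32 = π(0.0487)⁴/32 = 5.522×10^-7 m⁴.
θ = T·L/(G·J) = 1530 × 1.43 / (17.5×10⁹ × 5.522×10^-7) = 0.2264 rad.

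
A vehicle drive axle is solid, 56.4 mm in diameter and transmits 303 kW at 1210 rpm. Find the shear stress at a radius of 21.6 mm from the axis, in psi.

7540 psi

ω = 2π·1210/60 = 126.7 rad/s, so T = P/ω = 303×10³ / 126.7 = 2391 N·m.
J = πd⁴/32 = π(0.0564)⁴/32 = 9.934×10^-7 m⁴.
Shear stress varies linearly with radius: τ = T·r/J = 2391 × 0.0216 / 9.934×10^-7 = 5.200×10^7 Pa.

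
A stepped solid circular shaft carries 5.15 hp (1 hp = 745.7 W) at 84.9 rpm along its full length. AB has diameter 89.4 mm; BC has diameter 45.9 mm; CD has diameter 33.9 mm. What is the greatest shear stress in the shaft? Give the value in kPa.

56500 kPa

ω = 2π·84.9/60 = 8.891 rad/s, so T = P/ω = 5.15×745.7 / 8.891 = 432.0 N·m.
Under the same torque, τ_max = 16T/(πd³) is largest where d is smallest — segment CD (d = 33.9 mm).
τ_max = 16·432.0/(π·(0.0339)³) = 5.647×10^7 Pa.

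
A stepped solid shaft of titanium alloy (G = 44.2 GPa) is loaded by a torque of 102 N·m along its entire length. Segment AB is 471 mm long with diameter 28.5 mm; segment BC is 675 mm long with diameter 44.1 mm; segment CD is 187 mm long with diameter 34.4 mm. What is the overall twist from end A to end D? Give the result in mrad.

24.1 mrad

J_AB = π(0.0285)⁴/32 = 6.48×10^-8 m⁴; J_BC = π(0.0441)⁴/32 = 3.71×10^-7 m⁴; J_CD = π(0.0344)⁴/32 = 1.37×10^-7 m⁴.
θ = (T/G)·Σ L_i/J_i = (102.0/44.2×10⁹)·(0.471/6.48×10^-8 + 0.675/3.71×10^-7 + 0.187/1.37×10^-7) = 0.02411 rad.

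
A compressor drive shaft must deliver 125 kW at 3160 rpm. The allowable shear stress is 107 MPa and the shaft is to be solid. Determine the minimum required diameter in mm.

ω = 2π·3160/60 = 330.9 rad/s, so T = P/ω = 125×10³ / 330.9 = 377.7 N·m.
For a solid shaft τ_max = 16T/(πd³), so d = (16T/(π τ_allow))^(1/3) = (16·377.7/(π·1.07×10^8))^(1/3) = 0.02620 m.

26.2 mm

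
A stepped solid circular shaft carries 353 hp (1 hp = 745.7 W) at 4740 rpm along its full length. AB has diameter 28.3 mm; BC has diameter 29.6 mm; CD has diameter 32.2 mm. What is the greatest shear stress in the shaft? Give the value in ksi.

17.3 ksi

ω = 2π·4740/60 = 496.4 rad/s, so T = P/ω = 353×745.7 / 496.4 = 530.3 N·m.
Under the same torque, τ_max = 16T/(πd³) is largest where d is smallest — segment AB (d = 28.3 mm).
τ_max = 16·530.3/(π·(0.0283)³) = 1.192×10^8 Pa.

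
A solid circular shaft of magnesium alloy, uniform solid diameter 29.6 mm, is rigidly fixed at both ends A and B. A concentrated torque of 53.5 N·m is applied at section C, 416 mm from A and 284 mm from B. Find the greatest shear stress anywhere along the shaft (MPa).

With uniform GJ and both ends fixed, compatibility θ_AC = θ_CB gives T_A·a = T_B·b, together with T_A + T_B = T₀.
T_A = T₀·b/(a+b) = 53.50·284/700.0 = 21.71 N·m; T_B = 31.79 N·m.
τ in each portion: τ_AC = 4.26×10^6 Pa, τ_CB = 6.24×10^6 Pa; maximum is in CB.
τ_max = T_CB·r/J = 31.79·0.0148/7.54×10^-8 = 6.244×10^6 Pa.

6.24 MPa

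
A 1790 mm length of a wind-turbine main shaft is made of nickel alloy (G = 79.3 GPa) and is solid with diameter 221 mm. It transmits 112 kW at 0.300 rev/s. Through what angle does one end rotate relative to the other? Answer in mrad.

ω = 2π·0.300 = 1.885 rad/s, so T = P/ω = 112×10³ / 1.885 = 59420 N·m.
J = πd⁴/32 = π(0.221)⁴/32 = 2.342×10^-4 m⁴.
θ = T·L/(G·J) = 59420 × 1.79 / (79.3×10⁹ × 2.342×10^-4) = 5.727×10^-3 rad.

5.73 mrad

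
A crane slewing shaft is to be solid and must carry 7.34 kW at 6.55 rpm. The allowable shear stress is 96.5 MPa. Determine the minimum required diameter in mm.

ω = 2π·6.55/60 = 0.6859 rad/s, so T = P/ω = 7.34×10³ / 0.6859 = 10700 N·m.
For a solid shaft τ_max = 16T/(πd³), so d = (16T/(π τ_allow))^(1/3) = (16·10700/(π·9.65×10^7))^(1/3) = 0.08266 m.

82.7 mm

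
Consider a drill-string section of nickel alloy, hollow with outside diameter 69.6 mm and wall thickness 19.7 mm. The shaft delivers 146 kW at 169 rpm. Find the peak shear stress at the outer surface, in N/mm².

129 N/mm²

ω = 2π·169/60 = 17.70 rad/s, so T = P/ω = 146×10³ / 17.70 = 8250 N·m.
J = π(d_o⁴ − d_i⁴)/32 = π(0.0696⁴ − 0.0302⁴)/32 = 2.222×10^-6 m⁴.
τ_max = T·r/J = 8250 × 0.0348 / 2.222×10^-6 = 1.292×10^8 Pa.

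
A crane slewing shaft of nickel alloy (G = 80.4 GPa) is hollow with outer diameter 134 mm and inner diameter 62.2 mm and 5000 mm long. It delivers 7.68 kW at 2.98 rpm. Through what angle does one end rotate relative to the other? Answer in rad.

ω = 2π·2.98/60 = 0.3121 rad/s, so T = P/ω = 7.68×10³ / 0.3121 = 24610 N·m.
J = π(d_o⁴ − d_i⁴)/32 = π(0.134⁴ − 0.0622⁴)/32 = 3.018×10^-5 m⁴.
θ = T·L/(G·J) = 24610 × 5.00 / (80.4×10⁹ × 3.018×10^-5) = 0.05071 rad.

0.0507 rad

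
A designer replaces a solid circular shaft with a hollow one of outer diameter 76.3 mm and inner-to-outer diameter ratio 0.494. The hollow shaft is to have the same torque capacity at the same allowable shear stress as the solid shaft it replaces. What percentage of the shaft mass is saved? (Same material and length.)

21.2 %

Equal τ_max and T ⇒ the solid shaft needs d_s³ = d_o³(1−k⁴), so d_s = 76.3·(1−0.494⁴)^(1/3) = 74.75 mm.
Area ratio A_h/A_s = d_o²(1−k²)/d_s² = (1−k²)/(1−k⁴)^(2/3) = 0.7876.
Mass saving = 1 − 0.7876 = 21.2 %.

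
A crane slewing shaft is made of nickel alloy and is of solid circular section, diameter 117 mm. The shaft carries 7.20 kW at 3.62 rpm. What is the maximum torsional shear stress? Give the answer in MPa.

60.4 MPa

ω = 2π·3.62/60 = 0.3791 rad/s, so T = P/ω = 7.20×10³ / 0.3791 = 18990 N·m.
J = πd⁴/32 = π(0.117)⁴/32 = 1.840×10^-5 m⁴.
τ_max = T·r/J = 18990 × 0.0585 / 1.840×10^-5 = 6.040×10^7 Pa.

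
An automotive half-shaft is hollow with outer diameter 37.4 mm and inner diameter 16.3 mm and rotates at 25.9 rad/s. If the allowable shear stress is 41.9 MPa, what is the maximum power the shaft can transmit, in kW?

J = π(d_o⁴ − d_i⁴)/32 = π(0.0374⁴ − 0.0163⁴)/32 = 1.852×10^-7 m⁴.
T_max = τ_allow·J/r = 4.19×10^7 × 1.852×10^-7 / 0.0187 = 414.9 N·m.
ω = 25.9 rad/s, so P_max = T_max·ω = 1.074×10^4 W.

10.7 kW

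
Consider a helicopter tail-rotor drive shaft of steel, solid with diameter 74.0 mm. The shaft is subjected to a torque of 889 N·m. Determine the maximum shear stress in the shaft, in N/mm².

11.2 N/mm²

J = πd⁴/32 = π(0.0740)⁴/32 = 2.944×10^-6 m⁴.
τ_max = T·r/J = 889.0 × 0.0370 / 2.944×10^-6 = 1.117×10^7 Pa.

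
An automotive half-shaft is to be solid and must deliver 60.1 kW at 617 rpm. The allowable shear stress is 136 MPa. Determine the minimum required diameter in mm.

ω = 2π·617/60 = 64.61 rad/s, so T = P/ω = 60.1×10³ / 64.61 = 930.2 N·m.
For a solid shaft τ_max = 16T/(πd³), so d = (16T/(π τ_allow))^(1/3) = (16·930.2/(π·1.36×10^8))^(1/3) = 0.03266 m.

32.7 mm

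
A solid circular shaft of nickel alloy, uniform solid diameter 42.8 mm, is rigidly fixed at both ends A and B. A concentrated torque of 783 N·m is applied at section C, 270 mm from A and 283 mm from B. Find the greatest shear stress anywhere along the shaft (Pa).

With uniform GJ and both ends fixed, compatibility θ_AC = θ_CB gives T_A·a = T_B·b, together with T_A + T_B = T₀.
T_A = T₀·b/(a+b) = 783.0·283/553.0 = 400.7 N·m; T_B = 382.3 N·m.
τ in each portion: τ_AC = 2.60×10^7 Pa, τ_CB = 2.48×10^7 Pa; maximum is in AC.
τ_max = T_AC·r/J = 400.7·0.0214/3.29×10^-7 = 2.603×10^7 Pa.

2.60e7 Pa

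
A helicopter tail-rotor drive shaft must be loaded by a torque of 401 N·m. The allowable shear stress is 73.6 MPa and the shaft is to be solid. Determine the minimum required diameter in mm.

30.3 mm

For a solid shaft τ_max = 16T/(πd³), so d = (16T/(π τ_allow))^(1/3) = (16·401.0/(π·7.36×10^7))^(1/3) = 0.03027 m.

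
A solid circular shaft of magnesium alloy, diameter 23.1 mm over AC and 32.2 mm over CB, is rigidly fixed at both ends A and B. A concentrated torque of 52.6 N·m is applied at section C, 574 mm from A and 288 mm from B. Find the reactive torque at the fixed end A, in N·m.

6.17 N·m

Compatibility: T_A·a/J_AC = T_B·b/J_CB with T_A + T_B = T₀.
J_AC = 2.80×10^-8 m⁴, J_CB = 1.06×10^-7 m⁴, so T_A = T₀·(J_AC/a)/((J_AC/a)+(J_CB/b)) = 6.170 N·m, T_B = 46.43 N·m.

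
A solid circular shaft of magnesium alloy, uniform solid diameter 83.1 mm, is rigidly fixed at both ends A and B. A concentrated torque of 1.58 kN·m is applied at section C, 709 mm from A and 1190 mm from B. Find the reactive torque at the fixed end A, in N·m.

With uniform GJ and both ends fixed, compatibility θ_AC = θ_CB gives T_A·a = T_B·b, together with T_A + T_B = T₀.
T_A = T₀·b/(a+b) = 1580·1190/1899 = 990.1 N·m; T_B = 589.9 N·m.

990 N·m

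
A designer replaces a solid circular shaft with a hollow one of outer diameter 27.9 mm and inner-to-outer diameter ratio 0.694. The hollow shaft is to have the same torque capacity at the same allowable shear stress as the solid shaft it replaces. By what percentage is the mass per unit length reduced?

Equal τ_max and T ⇒ the solid shaft needs d_s³ = d_o³(1−k⁴), so d_s = 27.9·(1−0.694⁴)^(1/3) = 25.55 mm.
Area ratio A_h/A_s = d_o²(1−k²)/d_s² = (1−k²)/(1−k⁴)^(2/3) = 0.6181.
Mass saving = 1 − 0.6181 = 38.2 %.

38.2 %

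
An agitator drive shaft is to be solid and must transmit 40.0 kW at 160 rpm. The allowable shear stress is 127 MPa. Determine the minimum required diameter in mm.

ω = 2π·160/60 = 16.76 rad/s, so T = P/ω = 40.0×10³ / 16.76 = 2387 N·m.
For a solid shaft τ_max = 16T/(πd³), so d = (16T/(π τ_allow))^(1/3) = (16·2387/(π·1.27×10^8))^(1/3) = 0.04575 m.

45.7 mm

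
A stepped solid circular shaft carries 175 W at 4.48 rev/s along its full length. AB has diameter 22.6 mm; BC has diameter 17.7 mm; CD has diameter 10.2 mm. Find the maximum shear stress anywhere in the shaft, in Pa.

2.98e7 Pa

ω = 2π·4.48 = 28.15 rad/s, so T = P/ω = 175 / 28.15 = 6.217 N·m.
Under the same torque, τ_max = 16T/(πd³) is largest where d is smallest — segment CD (d = 10.2 mm).
τ_max = 16·6.217/(π·(0.0102)³) = 2.984×10^7 Pa.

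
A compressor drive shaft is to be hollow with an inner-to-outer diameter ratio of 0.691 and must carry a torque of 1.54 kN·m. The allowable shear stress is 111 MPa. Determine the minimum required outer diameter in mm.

45.1 mm

For a hollow shaft with d_i/d_o = 0.691: τ_max = 16T/(π d_o³ (1−k⁴)), so d_o = [16T/(π τ_allow (1−k⁴))]^(1/3) = [16·1540/(π·1.11×10^8·0.7720)]^(1/3) = 0.04507 m.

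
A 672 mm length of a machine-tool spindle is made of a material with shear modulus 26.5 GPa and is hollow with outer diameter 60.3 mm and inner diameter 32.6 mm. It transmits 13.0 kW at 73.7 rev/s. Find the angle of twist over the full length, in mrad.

ω = 2π·73.7 = 463.1 rad/s, so T = P/ω = 13.0×10³ / 463.1 = 28.07 N·m.
J = π(d_o⁴ − d_i⁴)/32 = π(0.0603⁴ − 0.0326⁴)/32 = 1.187×10^-6 m⁴.
θ = T·L/(G·J) = 28.07 × 0.672 / (26.5×10⁹ × 1.187×10^-6) = 5.997×10^-4 rad.

0.600 mrad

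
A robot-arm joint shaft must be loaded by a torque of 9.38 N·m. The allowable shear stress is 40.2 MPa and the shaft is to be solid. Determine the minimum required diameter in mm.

For a solid shaft τ_max = 16T/(πd³), so d = (16T/(π τ_allow))^(1/3) = (16·9.380/(π·4.02×10^7))^(1/3) = 0.01059 m.

10.6 mm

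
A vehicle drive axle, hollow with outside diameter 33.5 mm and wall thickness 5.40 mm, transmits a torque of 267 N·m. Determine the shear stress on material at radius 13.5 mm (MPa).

36.9 MPa

J = π(d_o⁴ − d_i⁴)/32 = π(0.0335⁴ − 0.0227⁴)/32 = 9.758×10^-8 m⁴.
Shear stress varies linearly with radius: τ = T·r/J = 267.0 × 0.0135 / 9.758×10^-8 = 3.694×10^7 Pa.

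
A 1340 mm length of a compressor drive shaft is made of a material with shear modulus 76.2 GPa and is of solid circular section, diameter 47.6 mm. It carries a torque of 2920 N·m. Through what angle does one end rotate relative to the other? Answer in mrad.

102 mrad

J = πd⁴/32 = π(0.0476)⁴/32 = 5.040×10^-7 m⁴.
θ = T·L/(G·J) = 2920 × 1.34 / (76.2×10⁹ × 5.040×10^-7) = 0.1019 rad.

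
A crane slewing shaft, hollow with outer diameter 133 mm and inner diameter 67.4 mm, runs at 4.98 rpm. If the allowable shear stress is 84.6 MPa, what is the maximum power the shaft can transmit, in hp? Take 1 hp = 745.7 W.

J = π(d_o⁴ − d_i⁴)/32 = π(0.133⁴ − 0.0674⁴)/32 = 2.869×10^-5 m⁴.
T_max = τ_allow·J/r = 8.46×10^7 × 2.869×10^-5 / 0.0665 = 36500 N·m.
ω = 2π·4.98/60 = 0.5215 rad/s, so P_max = T_max·ω = 1.904×10^4 W.

25.5 hp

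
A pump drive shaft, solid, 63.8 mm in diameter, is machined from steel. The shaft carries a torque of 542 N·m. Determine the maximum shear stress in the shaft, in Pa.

J = πd⁴/32 = π(0.0638)⁴/32 = 1.627×10^-6 m⁴.
τ_max = T·r/J = 542.0 × 0.0319 / 1.627×10^-6 = 1.063×10^7 Pa.

1.06e7 Pa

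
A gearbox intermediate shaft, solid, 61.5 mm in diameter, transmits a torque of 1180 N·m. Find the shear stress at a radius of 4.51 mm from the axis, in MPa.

3.79 MPa

J = πd⁴/32 = π(0.0615)⁴/32 = 1.404×10^-6 m⁴.
Shear stress varies linearly with radius: τ = T·r/J = 1180 × 0.00451 / 1.404×10^-6 = 3.789×10^6 Pa.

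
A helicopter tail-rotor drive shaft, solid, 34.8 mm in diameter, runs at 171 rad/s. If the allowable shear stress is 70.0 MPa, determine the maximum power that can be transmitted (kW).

J = πd⁴/32 = π(0.0348)⁴/32 = 1.440×10^-7 m⁴.
T_max = τ_allow·J/r = 7.00×10^7 × 1.440×10^-7 / 0.0174 = 579.2 N·m.
ω = 171 rad/s, so P_max = T_max·ω = 9.905×10^4 W.

99.1 kW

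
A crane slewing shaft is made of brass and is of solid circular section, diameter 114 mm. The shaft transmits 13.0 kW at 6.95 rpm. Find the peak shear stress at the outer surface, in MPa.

61.4 MPa

ω = 2π·6.95/60 = 0.7278 rad/s, so T = P/ω = 13.0×10³ / 0.7278 = 17860 N·m.
J = πd⁴/32 = π(0.114)⁴/32 = 1.658×10^-5 m⁴.
τ_max = T·r/J = 17860 × 0.0570 / 1.658×10^-5 = 6.140×10^7 Pa.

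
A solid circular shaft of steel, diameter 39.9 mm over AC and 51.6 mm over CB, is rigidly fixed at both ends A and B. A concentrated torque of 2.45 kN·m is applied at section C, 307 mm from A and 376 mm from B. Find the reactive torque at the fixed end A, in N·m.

Compatibility: T_A·a/J_AC = T_B·b/J_CB with T_A + T_B = T₀.
J_AC = 2.49×10^-7 m⁴, J_CB = 6.96×10^-7 m⁴, so T_A = T₀·(J_AC/a)/((J_AC/a)+(J_CB/b)) = 746.1 N·m, T_B = 1704 N·m.

746 N·m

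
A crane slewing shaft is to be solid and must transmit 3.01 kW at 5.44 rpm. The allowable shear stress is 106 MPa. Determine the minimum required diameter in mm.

ω = 2π·5.44/60 = 0.5697 rad/s, so T = P/ω = 3.01×10³ / 0.5697 = 5284 N·m.
For a solid shaft τ_max = 16T/(πd³), so d = (16T/(π τ_allow))^(1/3) = (16·5284/(π·1.06×10^8))^(1/3) = 0.06332 m.

63.3 mm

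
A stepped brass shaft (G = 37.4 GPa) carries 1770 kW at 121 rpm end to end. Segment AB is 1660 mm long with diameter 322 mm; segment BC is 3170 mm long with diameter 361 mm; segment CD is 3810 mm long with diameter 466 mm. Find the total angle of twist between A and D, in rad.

0.0160 rad

ω = 2π·121/60 = 12.67 rad/s, so T = P/ω = 1770×10³ / 12.67 = 139700 N·m.
J_AB = π(0.322)⁴/32 = 1.06×10^-3 m⁴; J_BC = π(0.361)⁴/32 = 1.67×10^-3 m⁴; J_CD = π(0.466)⁴/32 = 4.63×10^-3 m⁴.
θ = (T/G)·Σ L_i/J_i = (139700/37.4×10⁹)·(1.66/1.06×10^-3 + 3.17/1.67×10^-3 + 3.81/4.63×10^-3) = 0.01605 rad.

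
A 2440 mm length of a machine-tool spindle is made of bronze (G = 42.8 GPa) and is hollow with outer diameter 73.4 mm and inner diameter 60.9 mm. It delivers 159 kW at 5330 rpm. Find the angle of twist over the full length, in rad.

ω = 2π·5330/60 = 558.2 rad/s, so T = P/ω = 159×10³ / 558.2 = 284.9 N·m.
J = π(d_o⁴ − d_i⁴)/32 = π(0.0734⁴ − 0.0609⁴)/32 = 1.499×10^-6 m⁴.
θ = T·L/(G·J) = 284.9 × 2.44 / (42.8×10⁹ × 1.499×10^-6) = 0.01083 rad.

0.0108 rad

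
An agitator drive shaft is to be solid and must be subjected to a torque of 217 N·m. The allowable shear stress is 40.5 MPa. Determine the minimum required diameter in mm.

For a solid shaft τ_max = 16T/(πd³), so d = (16T/(π τ_allow))^(1/3) = (16·217.0/(π·4.05×10^7))^(1/3) = 0.03011 m.

30.1 mm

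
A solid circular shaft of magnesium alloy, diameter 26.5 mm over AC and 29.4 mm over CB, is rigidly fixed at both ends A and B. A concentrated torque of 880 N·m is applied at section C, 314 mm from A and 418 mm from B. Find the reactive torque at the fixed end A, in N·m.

Compatibility: T_A·a/J_AC = T_B·b/J_CB with T_A + T_B = T₀.
J_AC = 4.84×10^-8 m⁴, J_CB = 7.33×10^-8 m⁴, so T_A = T₀·(J_AC/a)/((J_AC/a)+(J_CB/b)) = 411.6 N·m, T_B = 468.4 N·m.

412 N·m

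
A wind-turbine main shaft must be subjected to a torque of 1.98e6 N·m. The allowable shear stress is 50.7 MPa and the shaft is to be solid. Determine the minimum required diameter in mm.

584 mm

For a solid shaft τ_max = 16T/(πd³), so d = (16T/(π τ_allow))^(1/3) = (16·1.980e6/(π·5.07×10^7))^(1/3) = 0.5837 m.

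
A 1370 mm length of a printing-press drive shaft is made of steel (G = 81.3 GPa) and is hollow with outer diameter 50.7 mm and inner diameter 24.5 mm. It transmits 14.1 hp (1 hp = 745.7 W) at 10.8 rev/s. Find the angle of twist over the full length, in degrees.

0.244°

ω = 2π·10.8 = 67.86 rad/s, so T = P/ω = 14.1×745.7 / 67.86 = 154.9 N·m.
J = π(d_o⁴ − d_i⁴)/32 = π(0.0507⁴ − 0.0245⁴)/32 = 6.133×10^-7 m⁴.
θ = T·L/(G·J) = 154.9 × 1.37 / (81.3×10⁹ × 6.133×10^-7) = 4.257×10^-3 rad.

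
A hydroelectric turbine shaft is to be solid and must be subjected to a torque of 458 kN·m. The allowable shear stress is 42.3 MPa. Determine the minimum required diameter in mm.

381 mm

For a solid shaft τ_max = 16T/(πd³), so d = (16T/(π τ_allow))^(1/3) = (16·458000/(π·4.23×10^7))^(1/3) = 0.3806 m.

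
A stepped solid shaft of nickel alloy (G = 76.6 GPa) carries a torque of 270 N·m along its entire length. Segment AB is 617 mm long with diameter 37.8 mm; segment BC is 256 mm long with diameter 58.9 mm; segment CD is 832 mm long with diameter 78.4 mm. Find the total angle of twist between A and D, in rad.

0.0124 rad

J_AB = π(0.0378)⁴/32 = 2.00×10^-7 m⁴; J_BC = π(0.0589)⁴/32 = 1.18×10^-6 m⁴; J_CD = π(0.0784)⁴/32 = 3.71×10^-6 m⁴.
θ = (T/G)·Σ L_i/J_i = (270.0/76.6×10⁹)·(0.617/2.00×10^-7 + 0.256/1.18×10^-6 + 0.832/3.71×10^-6) = 0.01240 rad.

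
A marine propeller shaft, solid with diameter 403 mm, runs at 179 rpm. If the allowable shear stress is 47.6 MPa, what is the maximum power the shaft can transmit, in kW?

11500 kW

J = πd⁴/32 = π(0.403)⁴/32 = 2.590×10^-3 m⁴.
T_max = τ_allow·J/r = 4.76×10^7 × 2.590×10^-3 / 0.202 = 611700 N·m.
ω = 2π·179/60 = 18.74 rad/s, so P_max = T_max·ω = 1.147×10^7 W.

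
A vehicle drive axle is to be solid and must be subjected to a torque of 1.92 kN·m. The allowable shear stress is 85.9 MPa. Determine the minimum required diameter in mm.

48.5 mm

For a solid shaft τ_max = 16T/(πd³), so d = (16T/(π τ_allow))^(1/3) = (16·1920/(π·8.59×10^7))^(1/3) = 0.04846 m.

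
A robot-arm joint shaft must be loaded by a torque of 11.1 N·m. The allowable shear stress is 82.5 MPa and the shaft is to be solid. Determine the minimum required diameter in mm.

For a solid shaft τ_max = 16T/(πd³), so d = (16T/(π τ_allow))^(1/3) = (16·11.10/(π·8.25×10^7))^(1/3) = 0.008816 m.

8.82 mm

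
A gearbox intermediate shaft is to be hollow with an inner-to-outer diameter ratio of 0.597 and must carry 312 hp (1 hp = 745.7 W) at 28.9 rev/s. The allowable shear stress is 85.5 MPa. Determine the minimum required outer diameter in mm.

ω = 2π·28.9 = 181.6 rad/s, so T = P/ω = 312×745.7 / 181.6 = 1281 N·m.
For a hollow shaft with d_i/d_o = 0.597: τ_max = 16T/(π d_o³ (1−k⁴)), so d_o = [16T/(π τ_allow (1−k⁴))]^(1/3) = [16·1281/(π·8.55×10^7·0.8730)]^(1/3) = 0.04438 m.

44.4 mm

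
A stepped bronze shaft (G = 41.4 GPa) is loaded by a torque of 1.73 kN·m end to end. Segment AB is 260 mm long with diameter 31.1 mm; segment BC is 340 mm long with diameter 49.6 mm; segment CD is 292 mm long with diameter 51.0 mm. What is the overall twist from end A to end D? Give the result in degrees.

J_AB = π(0.0311)⁴/32 = 9.18×10^-8 m⁴; J_BC = π(0.0496)⁴/32 = 5.94×10^-7 m⁴; J_CD = π(0.0510)⁴/32 = 6.64×10^-7 m⁴.
θ = (T/G)·Σ L_i/J_i = (1730/41.4×10⁹)·(0.260/9.18×10^-8 + 0.340/5.94×10^-7 + 0.292/6.64×10^-7) = 0.1606 rad.

9.20°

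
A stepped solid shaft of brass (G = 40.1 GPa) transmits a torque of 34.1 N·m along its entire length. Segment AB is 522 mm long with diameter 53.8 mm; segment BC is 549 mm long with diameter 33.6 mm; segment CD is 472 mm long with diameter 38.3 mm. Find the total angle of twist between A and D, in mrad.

6.17 mrad

J_AB = π(0.0538)⁴/32 = 8.22×10^-7 m⁴; J_BC = π(0.0336)⁴/32 = 1.25×10^-7 m⁴; J_CD = π(0.0383)⁴/32 = 2.11×10^-7 m⁴.
θ = (T/G)·Σ L_i/J_i = (34.10/40.1×10⁹)·(0.522/8.22×10^-7 + 0.549/1.25×10^-7 + 0.472/2.11×10^-7) = 6.171×10^-3 rad.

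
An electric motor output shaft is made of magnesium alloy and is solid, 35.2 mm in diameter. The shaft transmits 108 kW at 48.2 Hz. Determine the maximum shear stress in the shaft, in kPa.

ω = 2π·48.2 = 302.8 rad/s, so T = P/ω = 108×10³ / 302.8 = 356.6 N·m.
J = πd⁴/32 = π(0.0352)⁴/32 = 1.507×10^-7 m⁴.
τ_max = T·r/J = 356.6 × 0.0176 / 1.507×10^-7 = 4.164×10^7 Pa.

41600 kPa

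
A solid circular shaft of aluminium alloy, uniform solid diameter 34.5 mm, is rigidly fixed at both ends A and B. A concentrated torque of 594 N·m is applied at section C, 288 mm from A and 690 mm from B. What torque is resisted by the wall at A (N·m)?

419 N·m

With uniform GJ and both ends fixed, compatibility θ_AC = θ_CB gives T_A·a = T_B·b, together with T_A + T_B = T₀.
T_A = T₀·b/(a+b) = 594.0·690/978.0 = 419.1 N·m; T_B = 174.9 N·m.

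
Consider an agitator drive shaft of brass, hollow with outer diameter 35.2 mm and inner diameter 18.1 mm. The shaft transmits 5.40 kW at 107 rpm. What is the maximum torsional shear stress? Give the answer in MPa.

ω = 2π·107/60 = 11.21 rad/s, so T = P/ω = 5.40×10³ / 11.21 = 481.9 N·m.
J = π(d_o⁴ − d_i⁴)/32 = π(0.0352⁴ − 0.0181⁴)/32 = 1.402×10^-7 m⁴.
τ_max = T·r/J = 481.9 × 0.0176 / 1.402×10^-7 = 6.051×10^7 Pa.

60.5 MPa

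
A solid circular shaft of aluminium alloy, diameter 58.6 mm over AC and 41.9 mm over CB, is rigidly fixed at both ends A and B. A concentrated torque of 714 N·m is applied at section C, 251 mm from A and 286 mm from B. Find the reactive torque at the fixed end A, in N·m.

581 N·m

Compatibility: T_A·a/J_AC = T_B·b/J_CB with T_A + T_B = T₀.
J_AC = 1.16×10^-6 m⁴, J_CB = 3.03×10^-7 m⁴, so T_A = T₀·(J_AC/a)/((J_AC/a)+(J_CB/b)) = 580.8 N·m, T_B = 133.2 N·m.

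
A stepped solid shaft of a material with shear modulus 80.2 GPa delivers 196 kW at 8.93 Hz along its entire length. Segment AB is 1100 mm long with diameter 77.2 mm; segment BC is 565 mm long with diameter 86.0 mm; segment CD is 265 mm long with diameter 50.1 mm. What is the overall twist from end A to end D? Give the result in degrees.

ω = 2π·8.93 = 56.11 rad/s, so T = P/ω = 196×10³ / 56.11 = 3493 N·m.
J_AB = π(0.0772)⁴/32 = 3.49×10^-6 m⁴; J_BC = π(0.0860)⁴/32 = 5.37×10^-6 m⁴; J_CD = π(0.0501)⁴/32 = 6.19×10^-7 m⁴.
θ = (T/G)·Σ L_i/J_i = (3493/80.2×10⁹)·(1.10/3.49×10^-6 + 0.565/5.37×10^-6 + 0.265/6.19×10^-7) = 0.03698 rad.

2.12°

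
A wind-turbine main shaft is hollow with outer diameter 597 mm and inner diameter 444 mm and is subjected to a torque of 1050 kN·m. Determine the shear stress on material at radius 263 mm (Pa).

3.19e7 Pa

J = π(d_o⁴ − d_i⁴)/32 = π(0.597⁴ − 0.444⁴)/32 = 8.656×10^-3 m⁴.
Shear stress varies linearly with radius: τ = T·r/J = 1.050e6 × 0.263 / 8.656×10^-3 = 3.190×10^7 Pa.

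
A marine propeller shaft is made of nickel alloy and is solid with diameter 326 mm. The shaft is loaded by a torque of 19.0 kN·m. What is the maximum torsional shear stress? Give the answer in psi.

J = πd⁴/32 = π(0.326)⁴/32 = 1.109×10^-3 m⁴.
τ_max = T·r/J = 19000 × 0.163 / 1.109×10^-3 = 2.793×10^6 Pa.

405 psi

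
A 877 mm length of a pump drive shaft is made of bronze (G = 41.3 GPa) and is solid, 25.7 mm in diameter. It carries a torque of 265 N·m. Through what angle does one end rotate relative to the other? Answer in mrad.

131 mrad

J = πd⁴/32 = π(0.0257)⁴/32 = 4.283×10^-8 m⁴.
θ = T·L/(G·J) = 265.0 × 0.877 / (41.3×10⁹ × 4.283×10^-8) = 0.1314 rad.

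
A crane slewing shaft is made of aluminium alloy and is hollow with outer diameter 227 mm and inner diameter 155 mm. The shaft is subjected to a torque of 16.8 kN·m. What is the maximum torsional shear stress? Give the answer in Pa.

9.35e6 Pa

J = π(d_o⁴ − d_i⁴)/32 = π(0.227⁴ − 0.155⁴)/32 = 2.040×10^-4 m⁴.
τ_max = T·r/J = 16800 × 0.114 / 2.040×10^-4 = 9.347×10^6 Pa.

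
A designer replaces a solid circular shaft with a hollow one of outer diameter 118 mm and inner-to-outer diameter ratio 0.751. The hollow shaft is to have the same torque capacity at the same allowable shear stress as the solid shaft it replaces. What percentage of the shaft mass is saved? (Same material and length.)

43.7 %

Equal τ_max and T ⇒ the solid shaft needs d_s³ = d_o³(1−k⁴), so d_s = 118·(1−0.751⁴)^(1/3) = 103.9 mm.
Area ratio A_h/A_s = d_o²(1−k²)/d_s² = (1−k²)/(1−k⁴)^(2/3) = 0.5628.
Mass saving = 1 − 0.5628 = 43.7 %.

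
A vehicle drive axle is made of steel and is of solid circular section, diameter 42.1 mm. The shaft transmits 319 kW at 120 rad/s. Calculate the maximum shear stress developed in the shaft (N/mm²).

ω = 120 rad/s, so T = P/ω = 319×10³ / 120.0 = 2658 N·m.
J = πd⁴/32 = π(0.0421)⁴/32 = 3.084×10^-7 m⁴.
τ_max = T·r/J = 2658 × 0.0210 / 3.084×10^-7 = 1.814×10^8 Pa.

181 N/mm²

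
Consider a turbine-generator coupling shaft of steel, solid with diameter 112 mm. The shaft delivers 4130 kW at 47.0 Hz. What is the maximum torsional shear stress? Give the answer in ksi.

ω = 2π·47.0 = 295.3 rad/s, so T = P/ω = 4130×10³ / 295.3 = 13990 N·m.
J = πd⁴/32 = π(0.112)⁴/32 = 1.545×10^-5 m⁴.
τ_max = T·r/J = 13990 × 0.0560 / 1.545×10^-5 = 5.070×10^7 Pa.

7.35 ksi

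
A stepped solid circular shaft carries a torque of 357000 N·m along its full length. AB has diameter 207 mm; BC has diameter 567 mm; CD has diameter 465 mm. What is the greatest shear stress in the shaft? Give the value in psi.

29700 psi

Under the same torque, τ_max = 16T/(πd³) is largest where d is smallest — segment AB (d = 207 mm).
τ_max = 16·357000/(π·(0.207)³) = 2.050×10^8 Pa.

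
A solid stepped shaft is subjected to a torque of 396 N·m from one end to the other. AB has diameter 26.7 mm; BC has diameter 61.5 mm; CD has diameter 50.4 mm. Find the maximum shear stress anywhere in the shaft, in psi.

15400 psi

Under the same torque, τ_max = 16T/(πd³) is largest where d is smallest — segment AB (d = 26.7 mm).
τ_max = 16·396.0/(π·(0.0267)³) = 1.060×10^8 Pa.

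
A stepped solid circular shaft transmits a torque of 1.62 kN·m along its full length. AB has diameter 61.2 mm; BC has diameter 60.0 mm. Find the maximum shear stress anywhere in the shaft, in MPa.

Under the same torque, τ_max = 16T/(πd³) is largest where d is smallest — segment BC (d = 60.0 mm).
τ_max = 16·1620/(π·(0.0600)³) = 3.820×10^7 Pa.

38.2 MPa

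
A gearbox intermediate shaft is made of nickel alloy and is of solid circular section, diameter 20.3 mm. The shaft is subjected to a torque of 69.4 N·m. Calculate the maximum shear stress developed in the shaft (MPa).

J = πd⁴/32 = π(0.0203)⁴/32 = 1.667×10^-8 m⁴.
τ_max = T·r/J = 69.40 × 0.0102 / 1.667×10^-8 = 4.225×10^7 Pa.

42.3 MPa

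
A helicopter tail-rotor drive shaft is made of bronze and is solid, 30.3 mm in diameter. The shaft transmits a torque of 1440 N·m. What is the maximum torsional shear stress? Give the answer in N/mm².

264 N/mm²

J = πd⁴/32 = π(0.0303)⁴/32 = 8.275×10^-8 m⁴.
τ_max = T·r/J = 1440 × 0.0152 / 8.275×10^-8 = 2.636×10^8 Pa.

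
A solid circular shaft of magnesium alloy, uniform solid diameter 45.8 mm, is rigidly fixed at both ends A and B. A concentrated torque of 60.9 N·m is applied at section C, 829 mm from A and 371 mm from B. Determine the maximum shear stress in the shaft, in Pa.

With uniform GJ and both ends fixed, compatibility θ_AC = θ_CB gives T_A·a = T_B·b, together with T_A + T_B = T₀.
T_A = T₀·b/(a+b) = 60.90·371/1200 = 18.83 N·m; T_B = 42.07 N·m.
τ in each portion: τ_AC = 9.98×10^5 Pa, τ_CB = 2.23×10^6 Pa; maximum is in CB.
τ_max = T_CB·r/J = 42.07·0.0229/4.32×10^-7 = 2.230×10^6 Pa.

2.23e6 Pa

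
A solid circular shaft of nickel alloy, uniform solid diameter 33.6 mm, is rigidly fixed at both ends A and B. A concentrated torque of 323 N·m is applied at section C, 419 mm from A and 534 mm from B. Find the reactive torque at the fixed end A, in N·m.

181 N·m

With uniform GJ and both ends fixed, compatibility θ_AC = θ_CB gives T_A·a = T_B·b, together with T_A + T_B = T₀.
T_A = T₀·b/(a+b) = 323.0·534/953.0 = 181.0 N·m; T_B = 142.0 N·m.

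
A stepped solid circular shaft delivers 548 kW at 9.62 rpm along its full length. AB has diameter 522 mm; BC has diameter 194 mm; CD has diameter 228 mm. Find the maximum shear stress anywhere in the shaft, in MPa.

379 MPa

ω = 2π·9.62/60 = 1.007 rad/s, so T = P/ω = 548×10³ / 1.007 = 544000 N·m.
Under the same torque, τ_max = 16T/(πd³) is largest where d is smallest — segment BC (d = 194 mm).
τ_max = 16·544000/(π·(0.194)³) = 3.794×10^8 Pa.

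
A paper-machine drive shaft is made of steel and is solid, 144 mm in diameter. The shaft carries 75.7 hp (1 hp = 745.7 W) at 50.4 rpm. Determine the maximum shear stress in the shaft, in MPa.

ω = 2π·50.4/60 = 5.278 rad/s, so T = P/ω = 75.7×745.7 / 5.278 = 10700 N·m.
J = πd⁴/32 = π(0.144)⁴/32 = 4.221×10^-5 m⁴.
τ_max = T·r/J = 10700 × 0.0720 / 4.221×10^-5 = 1.824×10^7 Pa.

18.2 MPa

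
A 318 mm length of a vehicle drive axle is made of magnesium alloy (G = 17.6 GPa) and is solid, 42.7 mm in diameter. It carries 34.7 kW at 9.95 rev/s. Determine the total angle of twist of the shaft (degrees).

ω = 2π·9.95 = 62.52 rad/s, so T = P/ω = 34.7×10³ / 62.52 = 555.0 N·m.
J = πd⁴/32 = π(0.0427)⁴/32 = 3.264×10^-7 m⁴.
θ = T·L/(G·J) = 555.0 × 0.318 / (17.6×10⁹ × 3.264×10^-7) = 0.03073 rad.

1.76°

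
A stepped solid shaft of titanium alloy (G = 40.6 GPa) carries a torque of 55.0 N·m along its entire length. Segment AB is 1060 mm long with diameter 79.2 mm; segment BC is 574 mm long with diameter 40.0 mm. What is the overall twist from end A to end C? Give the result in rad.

0.00347 rad

J_AB = π(0.0792)⁴/32 = 3.86×10^-6 m⁴; J_BC = π(0.0400)⁴/32 = 2.51×10^-7 m⁴.
θ = (T/G)·Σ L_i/J_i = (55.00/40.6×10⁹)·(1.06/3.86×10^-6 + 0.574/2.51×10^-7) = 3.466×10^-3 rad.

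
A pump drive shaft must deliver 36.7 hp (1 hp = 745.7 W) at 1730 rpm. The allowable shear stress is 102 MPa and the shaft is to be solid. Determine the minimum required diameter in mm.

ω = 2π·1730/60 = 181.2 rad/s, so T = P/ω = 36.7×745.7 / 181.2 = 151.1 N·m.
For a solid shaft τ_max = 16T/(πd³), so d = (16T/(π τ_allow))^(1/3) = (16·151.1/(π·1.02×10^8))^(1/3) = 0.01961 m.

19.6 mm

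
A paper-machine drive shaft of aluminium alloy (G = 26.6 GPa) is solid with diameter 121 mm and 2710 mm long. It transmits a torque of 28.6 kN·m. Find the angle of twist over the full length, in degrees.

J = πd⁴/32 = π(0.121)⁴/32 = 2.104×10^-5 m⁴.
θ = T·L/(G·J) = 28600 × 2.71 / (26.6×10⁹ × 2.104×10^-5) = 0.1385 rad.

7.93°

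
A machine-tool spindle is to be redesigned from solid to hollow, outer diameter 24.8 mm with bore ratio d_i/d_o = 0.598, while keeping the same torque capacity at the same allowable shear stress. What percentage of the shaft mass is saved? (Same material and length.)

29.6 %

Equal τ_max and T ⇒ the solid shaft needs d_s³ = d_o³(1−k⁴), so d_s = 24.8·(1−0.598⁴)^(1/3) = 23.69 mm.
Area ratio A_h/A_s = d_o²(1−k²)/d_s² = (1−k²)/(1−k⁴)^(2/3) = 0.7038.
Mass saving = 1 − 0.7038 = 29.6 %.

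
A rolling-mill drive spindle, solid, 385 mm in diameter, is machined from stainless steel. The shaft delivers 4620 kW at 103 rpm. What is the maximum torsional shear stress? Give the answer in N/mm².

38.2 N/mm²

ω = 2π·103/60 = 10.79 rad/s, so T = P/ω = 4620×10³ / 10.79 = 428300 N·m.
J = πd⁴/32 = π(0.385)⁴/32 = 2.157×10^-3 m⁴.
τ_max = T·r/J = 428300 × 0.193 / 2.157×10^-3 = 3.823×10^7 Pa.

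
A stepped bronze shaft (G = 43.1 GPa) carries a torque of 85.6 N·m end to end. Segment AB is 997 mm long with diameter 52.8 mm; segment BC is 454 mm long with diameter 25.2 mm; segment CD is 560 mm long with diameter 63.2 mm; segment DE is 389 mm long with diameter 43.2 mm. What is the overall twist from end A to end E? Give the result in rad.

0.0283 rad

J_AB = π(0.0528)⁴/32 = 7.63×10^-7 m⁴; J_BC = π(0.0252)⁴/32 = 3.96×10^-8 m⁴; J_CD = π(0.0632)⁴/32 = 1.57×10^-6 m⁴; J_DE = π(0.0432)⁴/32 = 3.42×10^-7 m⁴.
θ = (T/G)·Σ L_i/J_i = (85.60/43.1×10⁹)·(0.997/7.63×10^-7 + 0.454/3.96×10^-8 + 0.560/1.57×10^-6 + 0.389/3.42×10^-7) = 0.02834 rad.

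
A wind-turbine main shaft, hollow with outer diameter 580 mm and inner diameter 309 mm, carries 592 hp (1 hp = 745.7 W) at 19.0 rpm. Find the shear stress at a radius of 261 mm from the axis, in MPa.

ω = 2π·19.0/60 = 1.990 rad/s, so T = P/ω = 592×745.7 / 1.990 = 221900 N·m.
J = π(d_o⁴ − d_i⁴)/32 = π(0.580⁴ − 0.309⁴)/32 = 0.01021 m⁴.
Shear stress varies linearly with radius: τ = T·r/J = 221900 × 0.261 / 0.01021 = 5.669×10^6 Pa.

5.67 MPa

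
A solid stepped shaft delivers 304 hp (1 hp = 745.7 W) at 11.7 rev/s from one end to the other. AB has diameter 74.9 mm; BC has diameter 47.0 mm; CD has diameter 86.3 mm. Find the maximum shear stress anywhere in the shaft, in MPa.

151 MPa

ω = 2π·11.7 = 73.51 rad/s, so T = P/ω = 304×745.7 / 73.51 = 3084 N·m.
Under the same torque, τ_max = 16T/(πd³) is largest where d is smallest — segment BC (d = 47.0 mm).
τ_max = 16·3084/(π·(0.0470)³) = 1.513×10^8 Pa.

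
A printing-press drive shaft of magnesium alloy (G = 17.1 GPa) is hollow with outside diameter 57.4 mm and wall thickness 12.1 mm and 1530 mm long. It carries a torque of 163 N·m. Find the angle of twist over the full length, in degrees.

J = π(d_o⁴ − d_i⁴)/32 = π(0.0574⁴ − 0.0332⁴)/32 = 9.465×10^-7 m⁴.
θ = T·L/(G·J) = 163.0 × 1.53 / (17.1×10⁹ × 9.465×10^-7) = 0.01541 rad.

0.883°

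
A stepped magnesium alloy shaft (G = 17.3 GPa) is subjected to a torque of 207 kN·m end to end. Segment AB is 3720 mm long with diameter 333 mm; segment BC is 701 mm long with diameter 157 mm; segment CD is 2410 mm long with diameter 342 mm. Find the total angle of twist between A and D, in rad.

J_AB = π(0.333)⁴/32 = 1.21×10^-3 m⁴; J_BC = π(0.157)⁴/32 = 5.96×10^-5 m⁴; J_CD = π(0.342)⁴/32 = 1.34×10^-3 m⁴.
θ = (T/G)·Σ L_i/J_i = (207000/17.3×10⁹)·(3.72/1.21×10^-3 + 0.701/5.96×10^-5 + 2.41/1.34×10^-3) = 0.1990 rad.

0.199 rad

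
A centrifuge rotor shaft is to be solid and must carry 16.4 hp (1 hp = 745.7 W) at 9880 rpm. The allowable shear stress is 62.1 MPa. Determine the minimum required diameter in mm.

ω = 2π·9880/60 = 1035 rad/s, so T = P/ω = 16.4×745.7 / 1035 = 11.82 N·m.
For a solid shaft τ_max = 16T/(πd³), so d = (16T/(π τ_allow))^(1/3) = (16·11.82/(π·6.21×10^7))^(1/3) = 0.009897 m.

9.90 mm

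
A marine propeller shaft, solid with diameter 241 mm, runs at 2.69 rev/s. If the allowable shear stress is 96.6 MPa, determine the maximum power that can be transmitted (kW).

4490 kW

J = πd⁴/32 = π(0.241)⁴/32 = 3.312×10^-4 m⁴.
T_max = τ_allow·J/r = 9.66×10^7 × 3.312×10^-4 / 0.120 = 265500 N·m.
ω = 2π·2.69 = 16.90 rad/s, so P_max = T_max·ω = 4.487×10^6 W.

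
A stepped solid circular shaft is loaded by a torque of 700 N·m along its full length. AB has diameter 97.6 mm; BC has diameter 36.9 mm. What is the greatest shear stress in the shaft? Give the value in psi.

Under the same torque, τ_max = 16T/(πd³) is largest where d is smallest — segment BC (d = 36.9 mm).
τ_max = 16·700.0/(π·(0.0369)³) = 7.096×10^7 Pa.

10300 psi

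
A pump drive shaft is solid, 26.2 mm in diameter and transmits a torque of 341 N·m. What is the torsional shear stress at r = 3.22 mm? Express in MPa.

J = πd⁴/32 = π(0.0262)⁴/32 = 4.626×10^-8 m⁴.
Shear stress varies linearly with radius: τ = T·r/J = 341.0 × 0.00322 / 4.626×10^-8 = 2.374×10^7 Pa.

23.7 MPa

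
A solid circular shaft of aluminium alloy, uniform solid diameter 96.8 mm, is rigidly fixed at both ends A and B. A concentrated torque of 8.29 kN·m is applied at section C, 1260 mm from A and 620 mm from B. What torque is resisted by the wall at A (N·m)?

With uniform GJ and both ends fixed, compatibility θ_AC = θ_CB gives T_A·a = T_B·b, together with T_A + T_B = T₀.
T_A = T₀·b/(a+b) = 8290·620/1880 = 2734 N·m; T_B = 5556 N·m.

2730 N·m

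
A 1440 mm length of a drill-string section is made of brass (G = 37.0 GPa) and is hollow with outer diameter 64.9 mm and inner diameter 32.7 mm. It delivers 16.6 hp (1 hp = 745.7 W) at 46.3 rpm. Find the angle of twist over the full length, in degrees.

ω = 2π·46.3/60 = 4.849 rad/s, so T = P/ω = 16.6×745.7 / 4.849 = 2553 N·m.
J = π(d_o⁴ − d_i⁴)/32 = π(0.0649⁴ − 0.0327⁴)/32 = 1.629×10^-6 m⁴.
θ = T·L/(G·J) = 2553 × 1.44 / (37.0×10⁹ × 1.629×10^-6) = 0.06098 rad.

3.49°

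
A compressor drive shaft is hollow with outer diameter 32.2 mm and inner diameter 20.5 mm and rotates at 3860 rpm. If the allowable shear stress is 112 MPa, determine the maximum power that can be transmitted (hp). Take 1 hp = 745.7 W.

J = π(d_o⁴ − d_i⁴)/32 = π(0.0322⁴ − 0.0205⁴)/32 = 8.820×10^-8 m⁴.
T_max = τ_allow·J/r = 1.12×10^8 × 8.820×10^-8 / 0.0161 = 613.6 N·m.
ω = 2π·3860/60 = 404.2 rad/s, so P_max = T_max·ω = 2.480×10^5 W.

333 hp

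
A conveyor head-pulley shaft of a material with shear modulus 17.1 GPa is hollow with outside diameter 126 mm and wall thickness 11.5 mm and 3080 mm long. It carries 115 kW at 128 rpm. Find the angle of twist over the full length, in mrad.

113 mrad

ω = 2π·128/60 = 13.40 rad/s, so T = P/ω = 115×10³ / 13.40 = 8579 N·m.
J = π(d_o⁴ − d_i⁴)/32 = π(0.126⁴ − 0.103⁴)/32 = 1.370×10^-5 m⁴.
θ = T·L/(G·J) = 8579 × 3.08 / (17.1×10⁹ × 1.370×10^-5) = 0.1128 rad.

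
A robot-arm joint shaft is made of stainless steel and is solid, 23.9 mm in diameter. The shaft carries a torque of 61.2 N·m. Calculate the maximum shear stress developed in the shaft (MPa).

J = πd⁴/32 = π(0.0239)⁴/32 = 3.203×10^-8 m⁴.
τ_max = T·r/J = 61.20 × 0.0119 / 3.203×10^-8 = 2.283×10^7 Pa.

22.8 MPa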